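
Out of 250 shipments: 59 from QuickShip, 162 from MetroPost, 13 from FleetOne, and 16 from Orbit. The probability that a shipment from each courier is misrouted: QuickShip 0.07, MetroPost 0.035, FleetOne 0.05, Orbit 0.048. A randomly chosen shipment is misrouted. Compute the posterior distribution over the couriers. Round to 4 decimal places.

QuickShip 0.3682, MetroPost 0.5054, FleetOne 0.0579, Orbit 0.0685

By Bayes' rule, posterior ∝ prior × likelihood:
  QuickShip: 0.236 × 0.07 = 0.01652
  MetroPost: 0.648 × 0.035 = 0.02268
  FleetOne: 0.052 × 0.05 = 0.0026
  Orbit: 0.064 × 0.048 = 0.003072
Sum = 0.044872.
P(QuickShip | misrouted) = 0.01652/0.044872 ≈ 0.3682
P(MetroPost | misrouted) = 0.02268/0.044872 ≈ 0.5054
P(FleetOne | misrouted) = 0.0026/0.044872 ≈ 0.0579
P(Orbit | misrouted) = 0.003072/0.044872 ≈ 0.0685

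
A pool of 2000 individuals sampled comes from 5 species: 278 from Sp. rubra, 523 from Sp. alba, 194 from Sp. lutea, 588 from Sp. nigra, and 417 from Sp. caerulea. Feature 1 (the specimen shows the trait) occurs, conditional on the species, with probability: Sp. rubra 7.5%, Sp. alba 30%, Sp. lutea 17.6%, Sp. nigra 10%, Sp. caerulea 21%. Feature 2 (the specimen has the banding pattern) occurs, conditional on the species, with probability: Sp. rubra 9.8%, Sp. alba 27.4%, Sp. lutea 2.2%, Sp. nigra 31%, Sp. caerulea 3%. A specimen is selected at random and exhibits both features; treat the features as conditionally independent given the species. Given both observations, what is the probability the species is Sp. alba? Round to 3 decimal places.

0.645

Prior × likelihood for each hypothesis:
  Sp. rubra: 0.139 × 0.075 × 0.098 = 0.00102165
  Sp. alba: 0.2615 × 0.3 × 0.274 = 0.0214953
  Sp. lutea: 0.097 × 0.176 × 0.022 = 0.000375584
  Sp. nigra: 0.294 × 0.1 × 0.31 = 0.009114
  Sp. caerulea: 0.2085 × 0.21 × 0.03 = 0.00131355
Total = 0.033320084.
P(Sp. alba | evidence) = 0.0214953 / 0.033320084 ≈ 0.645.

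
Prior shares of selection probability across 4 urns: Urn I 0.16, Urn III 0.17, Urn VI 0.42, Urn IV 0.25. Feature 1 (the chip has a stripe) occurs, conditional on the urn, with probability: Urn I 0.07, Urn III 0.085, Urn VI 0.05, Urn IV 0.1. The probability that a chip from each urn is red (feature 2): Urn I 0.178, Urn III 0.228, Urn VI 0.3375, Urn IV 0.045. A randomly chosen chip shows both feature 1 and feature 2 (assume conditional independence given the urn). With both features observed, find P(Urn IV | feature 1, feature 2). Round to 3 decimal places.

0.083

Prior × likelihood for each hypothesis:
  Urn I: 0.16 × 0.07 × 0.178 = 0.0019936
  Urn III: 0.17 × 0.085 × 0.228 = 0.0032946
  Urn VI: 0.42 × 0.05 × 0.3375 = 0.0070875
  Urn IV: 0.25 × 0.1 × 0.045 = 0.001125
Sum = 0.0135007.
P(Urn IV | evidence) = 0.001125 / 0.0135007 ≈ 0.083.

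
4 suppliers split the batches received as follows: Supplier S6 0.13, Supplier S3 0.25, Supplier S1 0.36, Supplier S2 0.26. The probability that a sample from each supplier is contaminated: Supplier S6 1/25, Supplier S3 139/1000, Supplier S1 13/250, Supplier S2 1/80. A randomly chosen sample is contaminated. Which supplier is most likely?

Prior × likelihood for each hypothesis:
  Supplier S6: 0.13 × 0.04 = 0.0052
  Supplier S3: 0.25 × 0.139 = 0.03475
  Supplier S1: 0.36 × 0.052 = 0.01872
  Supplier S2: 0.26 × 0.0125 = 0.00325
Normalizing constant = 0.06192.
Largest term belongs to Supplier S3, so Supplier S3 is most probable.

Supplier S3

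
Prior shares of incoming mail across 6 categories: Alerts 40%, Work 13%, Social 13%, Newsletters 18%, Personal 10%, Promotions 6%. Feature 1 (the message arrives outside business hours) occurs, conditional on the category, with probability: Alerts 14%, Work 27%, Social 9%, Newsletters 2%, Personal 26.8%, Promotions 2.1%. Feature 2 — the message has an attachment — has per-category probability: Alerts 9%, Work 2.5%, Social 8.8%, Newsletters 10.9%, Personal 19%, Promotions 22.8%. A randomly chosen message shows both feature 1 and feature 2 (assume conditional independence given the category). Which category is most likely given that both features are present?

Personal

Compute prior × likelihood for every hypothesis:
  Alerts: 0.4 × 0.14 × 0.09 = 0.00504
  Work: 0.13 × 0.27 × 0.025 = 0.0008775
  Social: 0.13 × 0.09 × 0.088 = 0.0010296
  Newsletters: 0.18 × 0.02 × 0.109 = 0.0003924
  Personal: 0.1 × 0.268 × 0.19 = 0.005092
  Promotions: 0.06 × 0.021 × 0.228 = 0.00028728
Sum = 0.01271878.
Largest term belongs to Personal, so Personal is most probable.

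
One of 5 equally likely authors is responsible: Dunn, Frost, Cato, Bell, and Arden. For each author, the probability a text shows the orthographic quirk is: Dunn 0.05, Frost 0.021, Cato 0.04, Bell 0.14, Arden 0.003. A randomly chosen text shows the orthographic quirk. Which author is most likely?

Bell

Since the prior is uniform, the posterior is proportional to the likelihood:
  Dunn: 0.05
  Frost: 0.021
  Cato: 0.04
  Bell: 0.14
  Arden: 0.003
Normalizing constant = 0.254.
Largest term belongs to Bell, so Bell is most probable.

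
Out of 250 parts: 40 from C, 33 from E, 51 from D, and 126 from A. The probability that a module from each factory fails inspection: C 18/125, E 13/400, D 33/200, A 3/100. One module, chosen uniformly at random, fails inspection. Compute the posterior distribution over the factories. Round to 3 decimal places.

C 0.303, E 0.056, D 0.442, A 0.199

Compute prior × likelihood for every hypothesis:
  C: 0.16 × 0.144 = 0.02304
  E: 0.132 × 0.0325 = 0.00429
  D: 0.204 × 0.165 = 0.03366
  A: 0.504 × 0.03 = 0.01512
Total = 0.07611.
P(C | nonconforming) = 0.02304/0.07611 ≈ 0.303
P(E | nonconforming) = 0.00429/0.07611 ≈ 0.056
P(D | nonconforming) = 0.03366/0.07611 ≈ 0.442
P(A | nonconforming) = 0.01512/0.07611 ≈ 0.199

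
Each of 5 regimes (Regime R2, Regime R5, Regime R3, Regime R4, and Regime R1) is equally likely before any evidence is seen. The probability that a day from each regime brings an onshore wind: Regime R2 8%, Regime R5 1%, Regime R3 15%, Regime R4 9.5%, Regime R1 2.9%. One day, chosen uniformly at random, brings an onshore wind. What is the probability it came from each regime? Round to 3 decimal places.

Regime R2 0.220, Regime R5 0.027, Regime R3 0.412, Regime R4 0.261, Regime R1 0.080

Since the prior is uniform, the posterior is proportional to the likelihood:
  Regime R2: 0.08
  Regime R5: 0.01
  Regime R3: 0.15
  Regime R4: 0.095
  Regime R1: 0.029
Sum = 0.364.
P(Regime R2 | onshore) = 0.08/0.364 ≈ 0.220
P(Regime R5 | onshore) = 0.01/0.364 ≈ 0.027
P(Regime R3 | onshore) = 0.15/0.364 ≈ 0.412
P(Regime R4 | onshore) = 0.095/0.364 ≈ 0.261
P(Regime R1 | onshore) = 0.029/0.364 ≈ 0.080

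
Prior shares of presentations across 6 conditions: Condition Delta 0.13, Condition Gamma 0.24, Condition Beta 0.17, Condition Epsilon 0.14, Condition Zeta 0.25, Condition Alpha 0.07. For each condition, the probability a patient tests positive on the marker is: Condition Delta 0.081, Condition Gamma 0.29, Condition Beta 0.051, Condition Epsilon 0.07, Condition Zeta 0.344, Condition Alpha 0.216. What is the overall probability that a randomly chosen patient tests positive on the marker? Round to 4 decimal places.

Prior × likelihood for each hypothesis:
  Condition Delta: 0.13 × 0.081 = 0.01053
  Condition Gamma: 0.24 × 0.29 = 0.0696
  Condition Beta: 0.17 × 0.051 = 0.00867
  Condition Epsilon: 0.14 × 0.07 = 0.0098
  Condition Zeta: 0.25 × 0.344 = 0.086
  Condition Alpha: 0.07 × 0.216 = 0.01512
P(marker-positive) = 0.01053 + 0.0696 + 0.00867 + 0.0098 + 0.086 + 0.01512 = 0.19972 → 0.1997.

0.1997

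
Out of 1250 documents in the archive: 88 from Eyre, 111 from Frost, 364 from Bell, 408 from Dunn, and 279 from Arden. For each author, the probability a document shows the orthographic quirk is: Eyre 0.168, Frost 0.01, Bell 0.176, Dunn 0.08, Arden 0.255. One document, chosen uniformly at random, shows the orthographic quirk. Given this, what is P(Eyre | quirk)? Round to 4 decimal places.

0.0805

Compute prior × likelihood for every hypothesis:
  Eyre: 0.0704 × 0.168 = 0.0118272
  Frost: 0.0888 × 0.01 = 0.000888
  Bell: 0.2912 × 0.176 = 0.0512512
  Dunn: 0.3264 × 0.08 = 0.026112
  Arden: 0.2232 × 0.255 = 0.056916
Total = 0.1469944.
P(Eyre | evidence) = 0.0118272 / 0.1469944 ≈ 0.0805.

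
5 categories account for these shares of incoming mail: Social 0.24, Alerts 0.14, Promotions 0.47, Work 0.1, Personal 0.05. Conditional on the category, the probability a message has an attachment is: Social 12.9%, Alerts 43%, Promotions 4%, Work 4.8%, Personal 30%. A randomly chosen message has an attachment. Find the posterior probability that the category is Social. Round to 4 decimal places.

Compute prior × likelihood for every hypothesis:
  Social: 0.24 × 0.129 = 0.03096
  Alerts: 0.14 × 0.43 = 0.0602
  Promotions: 0.47 × 0.04 = 0.0188
  Work: 0.1 × 0.048 = 0.0048
  Personal: 0.05 × 0.3 = 0.015
Normalizing constant = 0.12976.
P(Social | evidence) = 0.03096 / 0.12976 ≈ 0.2386.

0.2386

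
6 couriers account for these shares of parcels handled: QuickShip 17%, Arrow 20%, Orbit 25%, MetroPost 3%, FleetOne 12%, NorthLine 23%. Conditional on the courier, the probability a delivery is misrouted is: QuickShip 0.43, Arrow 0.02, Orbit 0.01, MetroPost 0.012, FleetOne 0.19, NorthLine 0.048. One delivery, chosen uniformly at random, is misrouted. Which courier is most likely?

QuickShip

Unnormalized posteriors (prior × likelihood):
  QuickShip: 0.17 × 0.43 = 0.0731
  Arrow: 0.2 × 0.02 = 0.004
  Orbit: 0.25 × 0.01 = 0.0025
  MetroPost: 0.03 × 0.012 = 0.00036
  FleetOne: 0.12 × 0.19 = 0.0228
  NorthLine: 0.23 × 0.048 = 0.01104
Total = 0.1138.
Largest term belongs to QuickShip, so QuickShip is most probable.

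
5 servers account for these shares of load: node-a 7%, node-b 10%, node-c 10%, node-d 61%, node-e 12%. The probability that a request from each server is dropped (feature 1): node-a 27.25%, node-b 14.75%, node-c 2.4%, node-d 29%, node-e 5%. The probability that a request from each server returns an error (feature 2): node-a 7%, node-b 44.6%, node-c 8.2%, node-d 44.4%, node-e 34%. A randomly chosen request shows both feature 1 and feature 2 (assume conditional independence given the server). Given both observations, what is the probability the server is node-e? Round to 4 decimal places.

Unnormalized posteriors (prior × likelihood):
  node-a: 0.07 × 0.2725 × 0.07 = 0.00133525
  node-b: 0.1 × 0.1475 × 0.446 = 0.0065785
  node-c: 0.1 × 0.024 × 0.082 = 0.0001968
  node-d: 0.61 × 0.29 × 0.444 = 0.0785436
  node-e: 0.12 × 0.05 × 0.34 = 0.00204
Normalizing constant = 0.08869415.
P(node-e | evidence) = 0.00204 / 0.08869415 ≈ 0.0230.

0.0230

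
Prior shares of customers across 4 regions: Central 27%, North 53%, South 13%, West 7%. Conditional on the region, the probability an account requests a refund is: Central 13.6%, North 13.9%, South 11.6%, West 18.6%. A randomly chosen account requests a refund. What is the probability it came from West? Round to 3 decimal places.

Prior × likelihood for each hypothesis:
  Central: 0.27 × 0.136 = 0.03672
  North: 0.53 × 0.139 = 0.07367
  South: 0.13 × 0.116 = 0.01508
  West: 0.07 × 0.186 = 0.01302
Normalizing constant = 0.13849.
P(West | evidence) = 0.01302 / 0.13849 ≈ 0.094.

0.094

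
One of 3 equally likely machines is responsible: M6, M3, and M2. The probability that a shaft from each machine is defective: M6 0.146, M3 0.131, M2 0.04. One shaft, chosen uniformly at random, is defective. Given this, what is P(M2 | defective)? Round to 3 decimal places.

With a uniform prior (1/3 each), posterior ∝ likelihood:
  M6: 0.146
  M3: 0.131
  M2: 0.04
Sum = 0.317.
P(M2 | evidence) = 0.04 / 0.317 ≈ 0.126.

0.126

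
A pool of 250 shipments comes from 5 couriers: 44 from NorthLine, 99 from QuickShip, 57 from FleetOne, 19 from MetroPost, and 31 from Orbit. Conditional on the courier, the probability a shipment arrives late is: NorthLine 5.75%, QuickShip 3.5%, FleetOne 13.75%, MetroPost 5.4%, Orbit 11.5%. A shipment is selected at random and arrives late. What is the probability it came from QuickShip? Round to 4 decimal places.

Prior × likelihood for each hypothesis:
  NorthLine: 0.176 × 0.0575 = 0.01012
  QuickShip: 0.396 × 0.035 = 0.01386
  FleetOne: 0.228 × 0.1375 = 0.03135
  MetroPost: 0.076 × 0.054 = 0.004104
  Orbit: 0.124 × 0.115 = 0.01426
Normalizing constant = 0.073694.
P(QuickShip | evidence) = 0.01386 / 0.073694 ≈ 0.1881.

0.1881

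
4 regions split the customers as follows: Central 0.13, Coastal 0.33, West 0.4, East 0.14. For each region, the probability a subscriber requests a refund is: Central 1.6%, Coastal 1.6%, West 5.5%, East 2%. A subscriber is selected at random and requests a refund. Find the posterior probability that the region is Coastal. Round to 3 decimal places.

0.164

Prior × likelihood for each hypothesis:
  Central: 0.13 × 0.016 = 0.00208
  Coastal: 0.33 × 0.016 = 0.00528
  West: 0.4 × 0.055 = 0.022
  East: 0.14 × 0.02 = 0.0028
Normalizing constant = 0.03216.
P(Coastal | evidence) = 0.00528 / 0.03216 ≈ 0.164.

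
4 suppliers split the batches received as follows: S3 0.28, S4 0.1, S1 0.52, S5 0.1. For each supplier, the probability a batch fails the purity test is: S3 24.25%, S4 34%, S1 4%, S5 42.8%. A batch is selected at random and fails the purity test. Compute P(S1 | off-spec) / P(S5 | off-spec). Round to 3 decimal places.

0.486

Unnormalized posteriors (prior × likelihood):
  S3: 0.28 × 0.2425 = 0.0679
  S4: 0.1 × 0.34 = 0.034
  S1: 0.52 × 0.04 = 0.0208
  S5: 0.1 × 0.428 = 0.0428
Sum = 0.1655.
The ratio is 0.0208 / 0.0428 (the normalizer cancels) = 0.486.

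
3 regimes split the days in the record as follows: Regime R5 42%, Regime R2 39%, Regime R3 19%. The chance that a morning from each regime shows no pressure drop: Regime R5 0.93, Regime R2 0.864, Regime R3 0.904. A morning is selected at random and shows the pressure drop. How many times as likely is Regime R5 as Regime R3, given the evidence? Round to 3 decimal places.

Taking complements, P(drop | each) = Regime R5 0.07, Regime R2 0.136, Regime R3 0.096.
Compute prior × likelihood for every hypothesis:
  Regime R5: 0.42 × 0.07 = 0.0294
  Regime R2: 0.39 × 0.136 = 0.05304
  Regime R3: 0.19 × 0.096 = 0.01824
Total = 0.10068.
The ratio is 0.0294 / 0.01824 (the normalizer cancels) = 1.612.

1.612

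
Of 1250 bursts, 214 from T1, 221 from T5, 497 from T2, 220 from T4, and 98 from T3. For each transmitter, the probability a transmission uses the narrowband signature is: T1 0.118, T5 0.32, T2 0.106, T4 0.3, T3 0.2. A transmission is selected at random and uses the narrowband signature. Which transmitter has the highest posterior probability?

Unnormalized posteriors (prior × likelihood):
  T1: 0.1712 × 0.118 = 0.0202016
  T5: 0.1768 × 0.32 = 0.056576
  T2: 0.3976 × 0.106 = 0.0421456
  T4: 0.176 × 0.3 = 0.0528
  T3: 0.0784 × 0.2 = 0.01568
Normalizing constant = 0.1874032.
Largest term belongs to T5, so T5 is most probable.

T5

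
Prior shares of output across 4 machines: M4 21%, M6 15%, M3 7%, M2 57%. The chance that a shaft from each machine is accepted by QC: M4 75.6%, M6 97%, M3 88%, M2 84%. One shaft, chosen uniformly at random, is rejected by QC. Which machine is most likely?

Taking complements, P(rejected | each) = M4 0.244, M6 0.03, M3 0.12, M2 0.16.
By Bayes' rule, posterior ∝ prior × likelihood:
  M4: 0.21 × 0.244 = 0.05124
  M6: 0.15 × 0.03 = 0.0045
  M3: 0.07 × 0.12 = 0.0084
  M2: 0.57 × 0.16 = 0.0912
Total = 0.15534.
Largest term belongs to M2, so M2 is most probable.

M2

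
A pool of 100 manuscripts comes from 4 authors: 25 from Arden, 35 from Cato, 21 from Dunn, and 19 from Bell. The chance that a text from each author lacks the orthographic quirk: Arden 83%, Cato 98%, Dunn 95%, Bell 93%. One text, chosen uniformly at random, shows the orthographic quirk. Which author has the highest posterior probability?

Taking complements, P(quirk | each) = Arden 0.17, Cato 0.02, Dunn 0.05, Bell 0.07.
Compute prior × likelihood for every hypothesis:
  Arden: 0.25 × 0.17 = 0.0425
  Cato: 0.35 × 0.02 = 0.007
  Dunn: 0.21 × 0.05 = 0.0105
  Bell: 0.19 × 0.07 = 0.0133
Normalizing constant = 0.0733.
Largest term belongs to Arden, so Arden is most probable.

Arden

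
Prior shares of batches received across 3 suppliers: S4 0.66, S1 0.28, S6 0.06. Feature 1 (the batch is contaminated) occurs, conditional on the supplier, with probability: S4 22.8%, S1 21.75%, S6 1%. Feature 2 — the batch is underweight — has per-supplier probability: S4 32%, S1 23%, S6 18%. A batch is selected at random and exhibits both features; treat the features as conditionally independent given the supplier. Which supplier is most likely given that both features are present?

S4

By Bayes' rule, posterior ∝ prior × likelihood:
  S4: 0.66 × 0.228 × 0.32 = 0.0481536
  S1: 0.28 × 0.2175 × 0.23 = 0.014007
  S6: 0.06 × 0.01 × 0.18 = 0.000108
Normalizing constant = 0.0622686.
Largest term belongs to S4, so S4 is most probable.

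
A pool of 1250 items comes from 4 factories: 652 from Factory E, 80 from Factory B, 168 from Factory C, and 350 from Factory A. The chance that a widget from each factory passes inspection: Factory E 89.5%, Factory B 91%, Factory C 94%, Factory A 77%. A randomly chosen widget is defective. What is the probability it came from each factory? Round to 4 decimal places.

Factory E 0.4118, Factory B 0.0433, Factory C 0.0606, Factory A 0.4842

Taking complements, P(defective | each) = Factory E 0.105, Factory B 0.09, Factory C 0.06, Factory A 0.23.
By Bayes' rule, posterior ∝ prior × likelihood:
  Factory E: 0.5216 × 0.105 = 0.054768
  Factory B: 0.064 × 0.09 = 0.00576
  Factory C: 0.1344 × 0.06 = 0.008064
  Factory A: 0.28 × 0.23 = 0.0644
Normalizing constant = 0.132992.
P(Factory E | defective) = 0.054768/0.132992 ≈ 0.4118
P(Factory B | defective) = 0.00576/0.132992 ≈ 0.0433
P(Factory C | defective) = 0.008064/0.132992 ≈ 0.0606
P(Factory A | defective) = 0.0644/0.132992 ≈ 0.4842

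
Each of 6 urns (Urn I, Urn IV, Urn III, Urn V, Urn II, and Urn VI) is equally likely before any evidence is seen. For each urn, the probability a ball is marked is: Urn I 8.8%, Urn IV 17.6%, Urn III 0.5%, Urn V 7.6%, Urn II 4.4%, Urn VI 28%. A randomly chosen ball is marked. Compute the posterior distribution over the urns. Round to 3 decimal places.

Since the prior is uniform, the posterior is proportional to the likelihood:
  Urn I: 0.088
  Urn IV: 0.176
  Urn III: 0.005
  Urn V: 0.076
  Urn II: 0.044
  Urn VI: 0.28
Total = 0.669.
P(Urn I | marked) = 0.088/0.669 ≈ 0.132
P(Urn IV | marked) = 0.176/0.669 ≈ 0.263
P(Urn III | marked) = 0.005/0.669 ≈ 0.007
P(Urn V | marked) = 0.076/0.669 ≈ 0.114
P(Urn II | marked) = 0.044/0.669 ≈ 0.066
P(Urn VI | marked) = 0.28/0.669 ≈ 0.419

Urn I 0.132, Urn IV 0.263, Urn III 0.007, Urn V 0.114, Urn II 0.066, Urn VI 0.419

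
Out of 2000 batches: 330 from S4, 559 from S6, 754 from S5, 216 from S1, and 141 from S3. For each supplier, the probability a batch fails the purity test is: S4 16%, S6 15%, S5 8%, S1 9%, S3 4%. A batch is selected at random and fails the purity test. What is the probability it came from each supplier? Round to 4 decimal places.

By Bayes' rule, posterior ∝ prior × likelihood:
  S4: 0.165 × 0.16 = 0.0264
  S6: 0.2795 × 0.15 = 0.041925
  S5: 0.377 × 0.08 = 0.03016
  S1: 0.108 × 0.09 = 0.00972
  S3: 0.0705 × 0.04 = 0.00282
Total = 0.111025.
P(S4 | off-spec) = 0.0264/0.111025 ≈ 0.2378
P(S6 | off-spec) = 0.041925/0.111025 ≈ 0.3776
P(S5 | off-spec) = 0.03016/0.111025 ≈ 0.2717
P(S1 | off-spec) = 0.00972/0.111025 ≈ 0.0875
P(S3 | off-spec) = 0.00282/0.111025 ≈ 0.0254

S4 0.2378, S6 0.3776, S5 0.2717, S1 0.0875, S3 0.0254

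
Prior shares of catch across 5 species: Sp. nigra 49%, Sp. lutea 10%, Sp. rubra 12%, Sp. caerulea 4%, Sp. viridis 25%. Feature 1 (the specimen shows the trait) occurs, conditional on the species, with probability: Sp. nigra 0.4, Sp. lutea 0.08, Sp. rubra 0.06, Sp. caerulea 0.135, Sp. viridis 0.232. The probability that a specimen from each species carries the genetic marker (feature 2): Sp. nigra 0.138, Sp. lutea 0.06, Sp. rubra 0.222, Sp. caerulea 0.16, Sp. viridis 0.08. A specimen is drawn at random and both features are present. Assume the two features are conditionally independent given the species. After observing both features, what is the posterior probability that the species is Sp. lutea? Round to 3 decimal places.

Unnormalized posteriors (prior × likelihood):
  Sp. nigra: 0.49 × 0.4 × 0.138 = 0.027048
  Sp. lutea: 0.1 × 0.08 × 0.06 = 0.00048
  Sp. rubra: 0.12 × 0.06 × 0.222 = 0.0015984
  Sp. caerulea: 0.04 × 0.135 × 0.16 = 0.000864
  Sp. viridis: 0.25 × 0.232 × 0.08 = 0.00464
Sum = 0.0346304.
P(Sp. lutea | evidence) = 0.00048 / 0.0346304 ≈ 0.014.

0.014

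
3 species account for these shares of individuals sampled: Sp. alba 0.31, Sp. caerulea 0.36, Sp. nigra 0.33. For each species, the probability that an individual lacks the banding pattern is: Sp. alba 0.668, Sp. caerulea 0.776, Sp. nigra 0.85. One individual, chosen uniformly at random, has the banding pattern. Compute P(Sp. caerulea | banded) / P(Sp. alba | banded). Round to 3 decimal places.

Taking complements, P(banded | each) = Sp. alba 0.332, Sp. caerulea 0.224, Sp. nigra 0.15.
By Bayes' rule, posterior ∝ prior × likelihood:
  Sp. alba: 0.31 × 0.332 = 0.10292
  Sp. caerulea: 0.36 × 0.224 = 0.08064
  Sp. nigra: 0.33 × 0.15 = 0.0495
Total = 0.23306.
The ratio is 0.08064 / 0.10292 (the normalizer cancels) = 0.784.

0.784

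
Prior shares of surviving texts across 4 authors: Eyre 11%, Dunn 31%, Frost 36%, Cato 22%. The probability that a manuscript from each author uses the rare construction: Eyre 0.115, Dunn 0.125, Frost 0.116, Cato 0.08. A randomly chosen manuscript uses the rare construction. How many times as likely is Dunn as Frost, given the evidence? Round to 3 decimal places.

By Bayes' rule, posterior ∝ prior × likelihood:
  Eyre: 0.11 × 0.115 = 0.01265
  Dunn: 0.31 × 0.125 = 0.03875
  Frost: 0.36 × 0.116 = 0.04176
  Cato: 0.22 × 0.08 = 0.0176
Normalizing constant = 0.11076.
The ratio is 0.03875 / 0.04176 (the normalizer cancels) = 0.928.

0.928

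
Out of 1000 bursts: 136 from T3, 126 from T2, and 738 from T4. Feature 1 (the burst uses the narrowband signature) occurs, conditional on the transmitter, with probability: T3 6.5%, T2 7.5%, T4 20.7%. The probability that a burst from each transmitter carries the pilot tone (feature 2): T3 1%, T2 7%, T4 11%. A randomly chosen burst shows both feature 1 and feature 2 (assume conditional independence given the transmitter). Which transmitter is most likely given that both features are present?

Prior × likelihood for each hypothesis:
  T3: 0.136 × 0.065 × 0.01 = 0.0000884
  T2: 0.126 × 0.075 × 0.07 = 0.0006615
  T4: 0.738 × 0.207 × 0.11 = 0.01680426
Sum = 0.01755416.
Largest term belongs to T4, so T4 is most probable.

T4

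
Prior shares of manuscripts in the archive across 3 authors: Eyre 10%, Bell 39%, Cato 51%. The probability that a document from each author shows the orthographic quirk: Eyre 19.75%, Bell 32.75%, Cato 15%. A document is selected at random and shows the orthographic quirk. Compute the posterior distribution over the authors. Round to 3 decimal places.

Eyre 0.088, Bell 0.570, Cato 0.342

Prior × likelihood for each hypothesis:
  Eyre: 0.1 × 0.1975 = 0.01975
  Bell: 0.39 × 0.3275 = 0.127725
  Cato: 0.51 × 0.15 = 0.0765
Normalizing constant = 0.223975.
P(Eyre | quirk) = 0.01975/0.223975 ≈ 0.088
P(Bell | quirk) = 0.127725/0.223975 ≈ 0.570
P(Cato | quirk) = 0.0765/0.223975 ≈ 0.342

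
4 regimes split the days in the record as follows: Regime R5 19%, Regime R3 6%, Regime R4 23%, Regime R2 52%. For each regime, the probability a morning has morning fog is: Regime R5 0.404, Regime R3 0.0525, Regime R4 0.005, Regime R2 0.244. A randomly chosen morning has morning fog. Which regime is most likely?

Regime R2

Prior × likelihood for each hypothesis:
  Regime R5: 0.19 × 0.404 = 0.07676
  Regime R3: 0.06 × 0.0525 = 0.00315
  Regime R4: 0.23 × 0.005 = 0.00115
  Regime R2: 0.52 × 0.244 = 0.12688
Total = 0.20794.
Largest term belongs to Regime R2, so Regime R2 is most probable.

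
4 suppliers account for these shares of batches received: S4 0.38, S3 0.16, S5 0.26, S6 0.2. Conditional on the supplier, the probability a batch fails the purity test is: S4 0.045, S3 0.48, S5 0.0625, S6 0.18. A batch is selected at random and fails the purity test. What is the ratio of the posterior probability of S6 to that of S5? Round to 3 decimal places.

By Bayes' rule, posterior ∝ prior × likelihood:
  S4: 0.38 × 0.045 = 0.0171
  S3: 0.16 × 0.48 = 0.0768
  S5: 0.26 × 0.0625 = 0.01625
  S6: 0.2 × 0.18 = 0.036
Total = 0.14615.
The ratio is 0.036 / 0.01625 (the normalizer cancels) = 2.215.

2.215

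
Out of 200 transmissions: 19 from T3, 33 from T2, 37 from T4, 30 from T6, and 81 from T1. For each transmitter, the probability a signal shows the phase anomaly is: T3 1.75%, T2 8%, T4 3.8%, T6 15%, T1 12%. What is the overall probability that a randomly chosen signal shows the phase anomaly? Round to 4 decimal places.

0.0930

Unnormalized posteriors (prior × likelihood):
  T3: 0.095 × 0.0175 = 0.0016625
  T2: 0.165 × 0.08 = 0.0132
  T4: 0.185 × 0.038 = 0.00703
  T6: 0.15 × 0.15 = 0.0225
  T1: 0.405 × 0.12 = 0.0486
P(anomaly) = 0.0016625 + 0.0132 + 0.00703 + 0.0225 + 0.0486 = 0.0929925 → 0.0930.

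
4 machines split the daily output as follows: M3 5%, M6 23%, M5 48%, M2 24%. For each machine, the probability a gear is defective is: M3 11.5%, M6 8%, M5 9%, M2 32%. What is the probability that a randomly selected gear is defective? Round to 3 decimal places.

By Bayes' rule, posterior ∝ prior × likelihood:
  M3: 0.05 × 0.115 = 0.00575
  M6: 0.23 × 0.08 = 0.0184
  M5: 0.48 × 0.09 = 0.0432
  M2: 0.24 × 0.32 = 0.0768
P(defective) = 0.00575 + 0.0184 + 0.0432 + 0.0768 = 0.14415 → 0.144.

0.144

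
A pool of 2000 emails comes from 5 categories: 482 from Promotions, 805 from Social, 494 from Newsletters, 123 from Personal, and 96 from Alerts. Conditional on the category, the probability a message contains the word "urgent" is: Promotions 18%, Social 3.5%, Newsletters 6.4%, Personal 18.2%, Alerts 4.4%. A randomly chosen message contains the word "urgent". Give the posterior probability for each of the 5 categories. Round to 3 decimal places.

Unnormalized posteriors (prior × likelihood):
  Promotions: 0.241 × 0.18 = 0.04338
  Social: 0.4025 × 0.035 = 0.0140875
  Newsletters: 0.247 × 0.064 = 0.015808
  Personal: 0.0615 × 0.182 = 0.011193
  Alerts: 0.048 × 0.044 = 0.002112
Normalizing constant = 0.0865805.
P(Promotions | urgent-flag) = 0.04338/0.0865805 ≈ 0.501
P(Social | urgent-flag) = 0.0140875/0.0865805 ≈ 0.163
P(Newsletters | urgent-flag) = 0.015808/0.0865805 ≈ 0.183
P(Personal | urgent-flag) = 0.011193/0.0865805 ≈ 0.129
P(Alerts | urgent-flag) = 0.002112/0.0865805 ≈ 0.024
(Check: 0.501+0.163+0.183+0.129+0.024 = 1.000.)

Promotions 0.501, Social 0.163, Newsletters 0.183, Personal 0.129, Alerts 0.024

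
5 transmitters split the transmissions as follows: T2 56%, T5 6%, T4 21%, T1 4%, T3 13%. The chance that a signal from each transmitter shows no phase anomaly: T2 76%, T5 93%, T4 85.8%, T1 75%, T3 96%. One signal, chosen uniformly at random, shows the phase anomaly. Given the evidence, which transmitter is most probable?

T2

Taking complements, P(anomaly | each) = T2 0.24, T5 0.07, T4 0.142, T1 0.25, T3 0.04.
By Bayes' rule, posterior ∝ prior × likelihood:
  T2: 0.56 × 0.24 = 0.1344
  T5: 0.06 × 0.07 = 0.0042
  T4: 0.21 × 0.142 = 0.02982
  T1: 0.04 × 0.25 = 0.01
  T3: 0.13 × 0.04 = 0.0052
Sum = 0.18362.
Largest term belongs to T2, so T2 is most probable.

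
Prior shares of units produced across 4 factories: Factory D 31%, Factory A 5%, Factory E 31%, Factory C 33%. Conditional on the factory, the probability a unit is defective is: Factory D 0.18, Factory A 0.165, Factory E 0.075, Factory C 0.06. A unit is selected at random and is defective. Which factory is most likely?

Unnormalized posteriors (prior × likelihood):
  Factory D: 0.31 × 0.18 = 0.0558
  Factory A: 0.05 × 0.165 = 0.00825
  Factory E: 0.31 × 0.075 = 0.02325
  Factory C: 0.33 × 0.06 = 0.0198
Total = 0.1071.
Largest term belongs to Factory D, so Factory D is most probable.

Factory D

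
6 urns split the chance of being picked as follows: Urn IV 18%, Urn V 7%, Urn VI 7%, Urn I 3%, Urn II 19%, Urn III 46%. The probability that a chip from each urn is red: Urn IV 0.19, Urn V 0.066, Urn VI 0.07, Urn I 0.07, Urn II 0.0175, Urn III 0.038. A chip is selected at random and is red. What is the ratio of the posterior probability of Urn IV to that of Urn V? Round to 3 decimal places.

7.403

Unnormalized posteriors (prior × likelihood):
  Urn IV: 0.18 × 0.19 = 0.0342
  Urn V: 0.07 × 0.066 = 0.00462
  Urn VI: 0.07 × 0.07 = 0.0049
  Urn I: 0.03 × 0.07 = 0.0021
  Urn II: 0.19 × 0.0175 = 0.003325
  Urn III: 0.46 × 0.038 = 0.01748
Normalizing constant = 0.066625.
The ratio is 0.0342 / 0.00462 (the normalizer cancels) = 7.403.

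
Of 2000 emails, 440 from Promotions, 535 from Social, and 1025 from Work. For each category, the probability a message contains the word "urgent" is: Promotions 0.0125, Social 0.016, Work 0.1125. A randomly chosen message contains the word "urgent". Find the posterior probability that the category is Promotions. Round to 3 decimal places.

Unnormalized posteriors (prior × likelihood):
  Promotions: 0.22 × 0.0125 = 0.00275
  Social: 0.2675 × 0.016 = 0.00428
  Work: 0.5125 × 0.1125 = 0.05765625
Total = 0.06468625.
P(Promotions | evidence) = 0.00275 / 0.06468625 ≈ 0.043.

0.043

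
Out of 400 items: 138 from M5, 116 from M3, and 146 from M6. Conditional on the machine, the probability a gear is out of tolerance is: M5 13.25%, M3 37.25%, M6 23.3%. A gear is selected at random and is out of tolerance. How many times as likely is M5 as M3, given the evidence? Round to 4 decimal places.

Compute prior × likelihood for every hypothesis:
  M5: 0.345 × 0.1325 = 0.0457125
  M3: 0.29 × 0.3725 = 0.108025
  M6: 0.365 × 0.233 = 0.085045
Normalizing constant = 0.2387825.
The ratio is 0.0457125 / 0.108025 (the normalizer cancels) = 0.4232.

0.4232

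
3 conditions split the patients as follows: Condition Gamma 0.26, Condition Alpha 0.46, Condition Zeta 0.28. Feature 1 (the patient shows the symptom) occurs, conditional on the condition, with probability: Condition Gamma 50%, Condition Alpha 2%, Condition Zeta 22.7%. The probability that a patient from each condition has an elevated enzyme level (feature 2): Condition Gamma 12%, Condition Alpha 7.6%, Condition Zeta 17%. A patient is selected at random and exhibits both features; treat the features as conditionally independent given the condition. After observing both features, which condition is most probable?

By Bayes' rule, posterior ∝ prior × likelihood:
  Condition Gamma: 0.26 × 0.5 × 0.12 = 0.0156
  Condition Alpha: 0.46 × 0.02 × 0.076 = 0.0006992
  Condition Zeta: 0.28 × 0.227 × 0.17 = 0.0108052
Normalizing constant = 0.0271044.
Largest term belongs to Condition Gamma, so Condition Gamma is most probable.

Condition Gamma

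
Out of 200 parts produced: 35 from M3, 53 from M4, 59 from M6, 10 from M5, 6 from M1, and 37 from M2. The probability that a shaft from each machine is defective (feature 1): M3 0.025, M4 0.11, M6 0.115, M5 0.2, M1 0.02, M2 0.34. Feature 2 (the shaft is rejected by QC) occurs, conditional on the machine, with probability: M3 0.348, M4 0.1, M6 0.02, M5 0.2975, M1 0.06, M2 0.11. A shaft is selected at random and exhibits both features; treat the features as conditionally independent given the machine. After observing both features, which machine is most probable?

M2

Unnormalized posteriors (prior × likelihood):
  M3: 0.175 × 0.025 × 0.348 = 0.0015225
  M4: 0.265 × 0.11 × 0.1 = 0.002915
  M6: 0.295 × 0.115 × 0.02 = 0.0006785
  M5: 0.05 × 0.2 × 0.2975 = 0.002975
  M1: 0.03 × 0.02 × 0.06 = 0.000036
  M2: 0.185 × 0.34 × 0.11 = 0.006919
Normalizing constant = 0.015046.
Largest term belongs to M2, so M2 is most probable.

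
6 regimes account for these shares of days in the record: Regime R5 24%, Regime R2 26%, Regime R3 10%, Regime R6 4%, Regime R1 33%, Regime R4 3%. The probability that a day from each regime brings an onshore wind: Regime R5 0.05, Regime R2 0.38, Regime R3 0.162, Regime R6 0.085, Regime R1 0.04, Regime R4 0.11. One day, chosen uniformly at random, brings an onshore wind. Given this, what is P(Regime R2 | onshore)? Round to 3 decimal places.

By Bayes' rule, posterior ∝ prior × likelihood:
  Regime R5: 0.24 × 0.05 = 0.012
  Regime R2: 0.26 × 0.38 = 0.0988
  Regime R3: 0.1 × 0.162 = 0.0162
  Regime R6: 0.04 × 0.085 = 0.0034
  Regime R1: 0.33 × 0.04 = 0.0132
  Regime R4: 0.03 × 0.11 = 0.0033
Normalizing constant = 0.1469.
P(Regime R2 | evidence) = 0.0988 / 0.1469 ≈ 0.673.

0.673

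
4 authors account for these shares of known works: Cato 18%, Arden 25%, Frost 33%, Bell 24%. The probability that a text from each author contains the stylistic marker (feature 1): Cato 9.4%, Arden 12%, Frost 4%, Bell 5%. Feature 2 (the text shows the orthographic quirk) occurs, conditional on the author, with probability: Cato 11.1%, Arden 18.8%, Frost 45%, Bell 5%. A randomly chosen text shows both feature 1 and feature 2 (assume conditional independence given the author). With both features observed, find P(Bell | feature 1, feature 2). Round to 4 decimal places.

By Bayes' rule, posterior ∝ prior × likelihood:
  Cato: 0.18 × 0.094 × 0.111 = 0.00187812
  Arden: 0.25 × 0.12 × 0.188 = 0.00564
  Frost: 0.33 × 0.04 × 0.45 = 0.00594
  Bell: 0.24 × 0.05 × 0.05 = 0.0006
Sum = 0.01405812.
P(Bell | evidence) = 0.0006 / 0.01405812 ≈ 0.0427.

0.0427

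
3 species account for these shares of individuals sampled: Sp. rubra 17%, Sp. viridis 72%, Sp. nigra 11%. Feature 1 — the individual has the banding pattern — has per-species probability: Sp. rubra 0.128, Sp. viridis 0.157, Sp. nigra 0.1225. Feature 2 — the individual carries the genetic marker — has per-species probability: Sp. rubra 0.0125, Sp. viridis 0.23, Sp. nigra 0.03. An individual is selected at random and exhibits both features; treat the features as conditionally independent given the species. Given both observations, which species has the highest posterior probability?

Prior × likelihood for each hypothesis:
  Sp. rubra: 0.17 × 0.128 × 0.0125 = 0.000272
  Sp. viridis: 0.72 × 0.157 × 0.23 = 0.0259992
  Sp. nigra: 0.11 × 0.1225 × 0.03 = 0.00040425
Total = 0.02667545.
Largest term belongs to Sp. viridis, so Sp. viridis is most probable.

Sp. viridis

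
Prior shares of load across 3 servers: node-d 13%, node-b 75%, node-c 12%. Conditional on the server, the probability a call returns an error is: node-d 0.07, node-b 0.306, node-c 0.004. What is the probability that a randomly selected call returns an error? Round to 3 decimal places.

Compute prior × likelihood for every hypothesis:
  node-d: 0.13 × 0.07 = 0.0091
  node-b: 0.75 × 0.306 = 0.2295
  node-c: 0.12 × 0.004 = 0.00048
P(error) = 0.0091 + 0.2295 + 0.00048 = 0.23908 → 0.239.

0.239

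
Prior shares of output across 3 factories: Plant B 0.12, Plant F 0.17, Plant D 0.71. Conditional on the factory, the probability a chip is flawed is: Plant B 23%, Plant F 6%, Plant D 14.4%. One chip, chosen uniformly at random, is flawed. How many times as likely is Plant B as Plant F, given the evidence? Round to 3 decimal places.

Unnormalized posteriors (prior × likelihood):
  Plant B: 0.12 × 0.23 = 0.0276
  Plant F: 0.17 × 0.06 = 0.0102
  Plant D: 0.71 × 0.144 = 0.10224
Total = 0.14004.
The ratio is 0.0276 / 0.0102 (the normalizer cancels) = 2.706.

2.706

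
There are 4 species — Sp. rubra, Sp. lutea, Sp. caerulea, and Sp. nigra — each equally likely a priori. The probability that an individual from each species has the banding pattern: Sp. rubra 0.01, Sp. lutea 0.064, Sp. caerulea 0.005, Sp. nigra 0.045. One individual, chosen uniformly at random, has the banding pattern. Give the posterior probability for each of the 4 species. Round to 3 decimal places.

Sp. rubra 0.081, Sp. lutea 0.516, Sp. caerulea 0.040, Sp. nigra 0.363

With a uniform prior (1/4 each), posterior ∝ likelihood:
  Sp. rubra: 0.01
  Sp. lutea: 0.064
  Sp. caerulea: 0.005
  Sp. nigra: 0.045
Normalizing constant = 0.124.
P(Sp. rubra | banded) = 0.01/0.124 ≈ 0.081
P(Sp. lutea | banded) = 0.064/0.124 ≈ 0.516
P(Sp. caerulea | banded) = 0.005/0.124 ≈ 0.040
P(Sp. nigra | banded) = 0.045/0.124 ≈ 0.363
(Check: 0.081+0.516+0.040+0.363 = 1.000.)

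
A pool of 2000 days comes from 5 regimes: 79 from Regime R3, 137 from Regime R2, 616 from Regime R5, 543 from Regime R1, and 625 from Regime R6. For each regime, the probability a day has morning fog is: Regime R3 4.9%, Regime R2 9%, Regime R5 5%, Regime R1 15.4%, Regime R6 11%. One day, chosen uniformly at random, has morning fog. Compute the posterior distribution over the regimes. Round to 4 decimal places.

Compute prior × likelihood for every hypothesis:
  Regime R3: 0.0395 × 0.049 = 0.0019355
  Regime R2: 0.0685 × 0.09 = 0.006165
  Regime R5: 0.308 × 0.05 = 0.0154
  Regime R1: 0.2715 × 0.154 = 0.041811
  Regime R6: 0.3125 × 0.11 = 0.034375
Normalizing constant = 0.0996865.
P(Regime R3 | fog) = 0.0019355/0.0996865 ≈ 0.0194
P(Regime R2 | fog) = 0.006165/0.0996865 ≈ 0.0618
P(Regime R5 | fog) = 0.0154/0.0996865 ≈ 0.1545
P(Regime R1 | fog) = 0.041811/0.0996865 ≈ 0.4194
P(Regime R6 | fog) = 0.034375/0.0996865 ≈ 0.3448
(Check: 0.0194+0.0618+0.1545+0.4194+0.3448 = 0.9999.)

Regime R3 0.0194, Regime R2 0.0618, Regime R5 0.1545, Regime R1 0.4194, Regime R6 0.3448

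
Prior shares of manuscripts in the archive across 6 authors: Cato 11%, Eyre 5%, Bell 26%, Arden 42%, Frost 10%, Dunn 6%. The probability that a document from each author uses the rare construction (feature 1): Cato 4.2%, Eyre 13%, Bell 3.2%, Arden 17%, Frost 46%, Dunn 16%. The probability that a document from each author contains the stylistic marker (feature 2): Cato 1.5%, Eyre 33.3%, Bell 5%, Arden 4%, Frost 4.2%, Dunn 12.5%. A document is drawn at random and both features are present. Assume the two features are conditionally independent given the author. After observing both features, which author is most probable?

Unnormalized posteriors (prior × likelihood):
  Cato: 0.11 × 0.042 × 0.015 = 0.0000693
  Eyre: 0.05 × 0.13 × 0.333 = 0.0021645
  Bell: 0.26 × 0.032 × 0.05 = 0.000416
  Arden: 0.42 × 0.17 × 0.04 = 0.002856
  Frost: 0.1 × 0.46 × 0.042 = 0.001932
  Dunn: 0.06 × 0.16 × 0.125 = 0.0012
Normalizing constant = 0.0086378.
Largest term belongs to Arden, so Arden is most probable.

Arden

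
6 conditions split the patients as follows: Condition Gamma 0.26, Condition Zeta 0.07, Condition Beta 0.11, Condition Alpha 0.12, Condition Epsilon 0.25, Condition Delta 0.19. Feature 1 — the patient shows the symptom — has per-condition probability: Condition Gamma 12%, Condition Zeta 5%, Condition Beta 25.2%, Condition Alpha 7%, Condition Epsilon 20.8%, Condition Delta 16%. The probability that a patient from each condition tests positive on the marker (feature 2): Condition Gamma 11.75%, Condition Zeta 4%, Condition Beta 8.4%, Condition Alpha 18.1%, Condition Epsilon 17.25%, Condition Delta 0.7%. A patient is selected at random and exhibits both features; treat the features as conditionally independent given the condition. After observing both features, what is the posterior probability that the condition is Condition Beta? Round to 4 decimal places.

Prior × likelihood for each hypothesis:
  Condition Gamma: 0.26 × 0.12 × 0.1175 = 0.003666
  Condition Zeta: 0.07 × 0.05 × 0.04 = 0.00014
  Condition Beta: 0.11 × 0.252 × 0.084 = 0.00232848
  Condition Alpha: 0.12 × 0.07 × 0.181 = 0.0015204
  Condition Epsilon: 0.25 × 0.208 × 0.1725 = 0.00897
  Condition Delta: 0.19 × 0.16 × 0.007 = 0.0002128
Normalizing constant = 0.01683768.
P(Condition Beta | evidence) = 0.00232848 / 0.01683768 ≈ 0.1383.

0.1383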